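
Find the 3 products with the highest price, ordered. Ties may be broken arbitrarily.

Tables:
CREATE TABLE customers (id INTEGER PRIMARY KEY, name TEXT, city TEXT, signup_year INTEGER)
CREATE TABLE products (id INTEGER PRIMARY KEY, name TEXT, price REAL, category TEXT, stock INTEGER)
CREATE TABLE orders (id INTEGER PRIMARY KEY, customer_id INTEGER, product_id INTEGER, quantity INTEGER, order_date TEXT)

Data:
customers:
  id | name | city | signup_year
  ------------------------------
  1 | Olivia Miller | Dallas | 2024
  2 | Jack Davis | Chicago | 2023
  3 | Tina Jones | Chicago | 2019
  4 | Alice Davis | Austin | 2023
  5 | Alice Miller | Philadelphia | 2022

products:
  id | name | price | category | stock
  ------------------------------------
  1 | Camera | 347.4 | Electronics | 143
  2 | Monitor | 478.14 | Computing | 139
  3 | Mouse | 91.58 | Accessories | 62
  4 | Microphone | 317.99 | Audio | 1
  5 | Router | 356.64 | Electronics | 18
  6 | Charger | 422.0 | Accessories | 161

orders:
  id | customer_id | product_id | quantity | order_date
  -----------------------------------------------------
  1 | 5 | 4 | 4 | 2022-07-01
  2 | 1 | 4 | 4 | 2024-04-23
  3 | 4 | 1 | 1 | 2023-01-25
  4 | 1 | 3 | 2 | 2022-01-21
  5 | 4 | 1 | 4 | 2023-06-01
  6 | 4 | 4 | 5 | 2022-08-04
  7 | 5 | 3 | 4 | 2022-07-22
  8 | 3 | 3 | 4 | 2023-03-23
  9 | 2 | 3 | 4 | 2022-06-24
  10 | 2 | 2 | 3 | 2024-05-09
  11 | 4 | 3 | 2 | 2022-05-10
SELECT name, price FROM products ORDER BY price DESC LIMIT 3

Execution result:
name | price
Monitor | 478.14
Charger | 422.00
Router | 356.64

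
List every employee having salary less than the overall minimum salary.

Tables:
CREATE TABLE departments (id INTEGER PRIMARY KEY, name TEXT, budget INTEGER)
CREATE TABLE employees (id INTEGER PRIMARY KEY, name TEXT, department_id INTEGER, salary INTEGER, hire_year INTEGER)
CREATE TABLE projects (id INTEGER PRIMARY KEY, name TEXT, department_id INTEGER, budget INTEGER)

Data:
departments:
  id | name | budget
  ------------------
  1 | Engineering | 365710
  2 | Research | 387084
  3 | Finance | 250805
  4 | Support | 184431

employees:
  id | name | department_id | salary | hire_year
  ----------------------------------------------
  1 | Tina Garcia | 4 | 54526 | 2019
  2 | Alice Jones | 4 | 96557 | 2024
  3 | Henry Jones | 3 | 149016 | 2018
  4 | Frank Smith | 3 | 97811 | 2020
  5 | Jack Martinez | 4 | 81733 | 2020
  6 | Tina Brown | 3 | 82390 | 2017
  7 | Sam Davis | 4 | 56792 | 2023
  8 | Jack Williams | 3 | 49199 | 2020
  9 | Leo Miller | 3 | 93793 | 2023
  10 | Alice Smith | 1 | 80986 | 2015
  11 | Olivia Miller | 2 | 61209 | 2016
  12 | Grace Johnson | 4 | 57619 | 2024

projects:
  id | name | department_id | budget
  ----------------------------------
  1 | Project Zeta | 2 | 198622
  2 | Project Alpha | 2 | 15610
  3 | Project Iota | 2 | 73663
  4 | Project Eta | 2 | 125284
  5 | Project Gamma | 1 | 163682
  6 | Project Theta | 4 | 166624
SELECT name, salary FROM employees WHERE salary < (SELECT MIN(salary) FROM employees)

Execution result:
(no rows)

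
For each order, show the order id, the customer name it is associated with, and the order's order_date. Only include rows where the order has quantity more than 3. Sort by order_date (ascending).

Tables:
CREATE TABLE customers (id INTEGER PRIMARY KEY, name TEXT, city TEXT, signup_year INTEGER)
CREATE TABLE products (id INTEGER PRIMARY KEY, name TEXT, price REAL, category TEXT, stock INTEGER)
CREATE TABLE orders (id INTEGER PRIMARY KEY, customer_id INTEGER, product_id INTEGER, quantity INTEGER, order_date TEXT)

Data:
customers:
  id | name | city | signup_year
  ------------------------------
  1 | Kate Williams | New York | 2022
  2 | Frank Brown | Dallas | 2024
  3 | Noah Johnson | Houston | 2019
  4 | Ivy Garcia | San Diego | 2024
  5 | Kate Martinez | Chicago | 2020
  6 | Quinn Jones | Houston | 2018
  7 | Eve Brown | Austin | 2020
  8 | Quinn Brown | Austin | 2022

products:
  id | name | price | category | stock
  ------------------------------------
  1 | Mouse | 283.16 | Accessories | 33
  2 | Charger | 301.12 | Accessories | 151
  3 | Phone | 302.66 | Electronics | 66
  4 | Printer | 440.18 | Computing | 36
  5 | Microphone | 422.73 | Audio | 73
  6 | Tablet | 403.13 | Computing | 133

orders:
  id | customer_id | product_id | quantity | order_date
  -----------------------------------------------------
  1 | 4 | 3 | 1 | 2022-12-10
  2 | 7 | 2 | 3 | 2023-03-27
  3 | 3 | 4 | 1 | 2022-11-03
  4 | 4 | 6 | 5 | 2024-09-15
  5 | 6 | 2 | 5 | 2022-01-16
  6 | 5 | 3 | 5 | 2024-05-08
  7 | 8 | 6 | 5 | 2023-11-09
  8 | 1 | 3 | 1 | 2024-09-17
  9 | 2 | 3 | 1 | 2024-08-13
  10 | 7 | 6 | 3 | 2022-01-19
SELECT c.id, p.name AS customer, c.order_date FROM orders c JOIN customers p ON c.customer_id = p.id WHERE c.quantity > 3 ORDER BY c.order_date ASC

Execution result:
id | customer | order_date
5 | Quinn Jones | 2022-01-16
7 | Quinn Brown | 2023-11-09
6 | Kate Martinez | 2024-05-08
4 | Ivy Garcia | 2024-09-15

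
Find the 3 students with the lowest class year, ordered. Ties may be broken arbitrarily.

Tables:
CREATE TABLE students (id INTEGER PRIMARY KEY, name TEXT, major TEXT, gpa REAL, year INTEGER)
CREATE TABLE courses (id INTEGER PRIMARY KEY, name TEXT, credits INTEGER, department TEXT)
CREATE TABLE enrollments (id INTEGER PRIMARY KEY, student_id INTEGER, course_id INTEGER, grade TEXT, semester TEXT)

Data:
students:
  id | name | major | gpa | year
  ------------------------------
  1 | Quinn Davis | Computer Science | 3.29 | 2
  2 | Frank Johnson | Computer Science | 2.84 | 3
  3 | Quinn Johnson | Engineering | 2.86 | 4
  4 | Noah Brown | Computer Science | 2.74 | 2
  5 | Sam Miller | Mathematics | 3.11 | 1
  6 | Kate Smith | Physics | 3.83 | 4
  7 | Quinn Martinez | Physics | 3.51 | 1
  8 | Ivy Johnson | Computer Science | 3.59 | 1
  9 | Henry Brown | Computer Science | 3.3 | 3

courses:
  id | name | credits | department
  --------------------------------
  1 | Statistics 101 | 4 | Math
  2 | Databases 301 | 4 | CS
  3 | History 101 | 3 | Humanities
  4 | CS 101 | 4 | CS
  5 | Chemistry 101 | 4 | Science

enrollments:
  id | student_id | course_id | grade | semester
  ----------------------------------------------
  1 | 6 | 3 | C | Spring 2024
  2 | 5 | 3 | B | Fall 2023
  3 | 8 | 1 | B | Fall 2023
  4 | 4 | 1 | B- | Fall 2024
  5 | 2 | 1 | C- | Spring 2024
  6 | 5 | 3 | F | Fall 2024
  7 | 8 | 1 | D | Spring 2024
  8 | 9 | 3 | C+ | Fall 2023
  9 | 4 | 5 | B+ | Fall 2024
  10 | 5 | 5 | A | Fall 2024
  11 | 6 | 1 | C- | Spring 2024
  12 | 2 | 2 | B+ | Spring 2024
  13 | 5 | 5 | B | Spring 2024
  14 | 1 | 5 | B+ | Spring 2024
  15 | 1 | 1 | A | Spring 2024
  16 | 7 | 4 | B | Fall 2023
SELECT name, year FROM students ORDER BY year ASC LIMIT 3

Execution result:
name | year
Sam Miller | 1
Quinn Martinez | 1
Ivy Johnson | 1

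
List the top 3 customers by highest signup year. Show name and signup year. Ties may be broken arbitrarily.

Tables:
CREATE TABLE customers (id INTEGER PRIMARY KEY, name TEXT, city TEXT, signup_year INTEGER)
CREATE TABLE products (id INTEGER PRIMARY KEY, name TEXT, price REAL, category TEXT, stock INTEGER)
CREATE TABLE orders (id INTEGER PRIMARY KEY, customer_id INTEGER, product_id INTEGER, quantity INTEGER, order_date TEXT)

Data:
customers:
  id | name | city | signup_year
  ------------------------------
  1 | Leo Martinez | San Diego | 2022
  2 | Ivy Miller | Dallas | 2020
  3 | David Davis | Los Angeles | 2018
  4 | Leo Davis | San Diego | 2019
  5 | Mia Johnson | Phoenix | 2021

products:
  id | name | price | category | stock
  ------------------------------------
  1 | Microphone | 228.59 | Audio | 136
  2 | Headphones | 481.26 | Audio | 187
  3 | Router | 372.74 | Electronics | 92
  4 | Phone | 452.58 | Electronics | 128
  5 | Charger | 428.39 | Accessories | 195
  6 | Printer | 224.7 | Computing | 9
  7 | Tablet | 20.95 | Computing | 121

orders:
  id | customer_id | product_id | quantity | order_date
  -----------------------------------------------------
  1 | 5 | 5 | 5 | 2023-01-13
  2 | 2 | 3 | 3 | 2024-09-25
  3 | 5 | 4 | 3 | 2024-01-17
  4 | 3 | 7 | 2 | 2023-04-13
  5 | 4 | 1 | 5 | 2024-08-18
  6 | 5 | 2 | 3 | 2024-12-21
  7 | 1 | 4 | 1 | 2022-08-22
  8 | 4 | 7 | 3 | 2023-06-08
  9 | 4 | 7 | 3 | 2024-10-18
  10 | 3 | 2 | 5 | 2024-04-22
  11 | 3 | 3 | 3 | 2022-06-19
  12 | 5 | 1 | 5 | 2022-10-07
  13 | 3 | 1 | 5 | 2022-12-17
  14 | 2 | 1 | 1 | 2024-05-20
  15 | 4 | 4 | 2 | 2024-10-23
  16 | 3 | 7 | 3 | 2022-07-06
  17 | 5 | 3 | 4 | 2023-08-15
SELECT name, signup_year FROM customers ORDER BY signup_year DESC LIMIT 3

Execution result:
name | signup_year
Leo Martinez | 2022
Mia Johnson | 2021
Ivy Miller | 2020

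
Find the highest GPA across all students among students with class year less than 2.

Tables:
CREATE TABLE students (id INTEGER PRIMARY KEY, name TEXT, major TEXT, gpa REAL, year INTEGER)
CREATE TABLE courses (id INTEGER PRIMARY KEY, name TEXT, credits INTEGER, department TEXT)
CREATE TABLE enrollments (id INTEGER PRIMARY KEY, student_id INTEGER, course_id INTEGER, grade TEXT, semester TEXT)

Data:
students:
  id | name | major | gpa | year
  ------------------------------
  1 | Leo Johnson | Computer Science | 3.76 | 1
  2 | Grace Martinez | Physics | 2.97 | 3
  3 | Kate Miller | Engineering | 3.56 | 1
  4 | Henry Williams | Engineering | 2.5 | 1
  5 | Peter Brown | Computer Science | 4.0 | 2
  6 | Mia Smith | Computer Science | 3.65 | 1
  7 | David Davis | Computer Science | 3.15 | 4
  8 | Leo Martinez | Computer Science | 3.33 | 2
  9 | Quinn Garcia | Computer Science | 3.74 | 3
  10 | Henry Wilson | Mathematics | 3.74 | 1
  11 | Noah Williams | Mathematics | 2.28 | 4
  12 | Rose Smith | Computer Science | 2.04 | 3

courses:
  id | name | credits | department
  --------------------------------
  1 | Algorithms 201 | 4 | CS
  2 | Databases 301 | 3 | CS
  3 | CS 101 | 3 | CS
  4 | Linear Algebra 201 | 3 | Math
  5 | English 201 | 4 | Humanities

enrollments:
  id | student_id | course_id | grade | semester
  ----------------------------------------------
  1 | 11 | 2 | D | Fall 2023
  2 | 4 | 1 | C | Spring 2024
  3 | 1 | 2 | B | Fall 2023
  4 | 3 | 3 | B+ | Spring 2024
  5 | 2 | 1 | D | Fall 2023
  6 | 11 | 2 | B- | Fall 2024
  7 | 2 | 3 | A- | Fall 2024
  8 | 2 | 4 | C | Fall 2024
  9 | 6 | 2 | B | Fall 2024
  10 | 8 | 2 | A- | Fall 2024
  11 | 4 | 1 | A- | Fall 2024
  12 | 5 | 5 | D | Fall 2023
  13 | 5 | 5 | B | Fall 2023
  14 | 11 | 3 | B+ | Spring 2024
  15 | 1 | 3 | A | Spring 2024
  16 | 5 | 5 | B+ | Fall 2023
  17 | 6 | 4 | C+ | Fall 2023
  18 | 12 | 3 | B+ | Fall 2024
SELECT MAX(gpa) FROM students WHERE year < 2

Execution result:
3.76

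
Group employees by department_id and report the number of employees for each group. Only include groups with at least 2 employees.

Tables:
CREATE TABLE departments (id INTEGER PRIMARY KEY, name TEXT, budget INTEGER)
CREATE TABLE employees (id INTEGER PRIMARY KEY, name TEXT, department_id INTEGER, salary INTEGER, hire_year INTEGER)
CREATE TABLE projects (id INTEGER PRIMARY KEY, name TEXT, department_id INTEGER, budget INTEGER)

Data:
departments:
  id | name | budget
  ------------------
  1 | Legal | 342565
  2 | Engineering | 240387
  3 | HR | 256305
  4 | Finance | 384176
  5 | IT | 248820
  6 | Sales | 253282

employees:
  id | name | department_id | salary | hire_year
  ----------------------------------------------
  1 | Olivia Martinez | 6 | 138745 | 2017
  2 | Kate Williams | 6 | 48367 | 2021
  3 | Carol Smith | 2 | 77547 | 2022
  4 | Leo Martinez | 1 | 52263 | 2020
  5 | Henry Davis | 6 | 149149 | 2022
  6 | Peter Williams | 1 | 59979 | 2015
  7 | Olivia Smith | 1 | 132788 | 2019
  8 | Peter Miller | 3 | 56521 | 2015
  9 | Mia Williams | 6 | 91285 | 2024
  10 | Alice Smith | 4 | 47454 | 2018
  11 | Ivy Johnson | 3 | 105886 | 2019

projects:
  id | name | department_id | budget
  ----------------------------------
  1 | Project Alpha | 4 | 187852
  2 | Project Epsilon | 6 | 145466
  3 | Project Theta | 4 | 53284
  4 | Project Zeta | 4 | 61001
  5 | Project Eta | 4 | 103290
SELECT department_id, COUNT(*) AS n FROM employees GROUP BY department_id HAVING COUNT(*) >= 2

Execution result:
department_id | n
1 | 3
3 | 2
6 | 4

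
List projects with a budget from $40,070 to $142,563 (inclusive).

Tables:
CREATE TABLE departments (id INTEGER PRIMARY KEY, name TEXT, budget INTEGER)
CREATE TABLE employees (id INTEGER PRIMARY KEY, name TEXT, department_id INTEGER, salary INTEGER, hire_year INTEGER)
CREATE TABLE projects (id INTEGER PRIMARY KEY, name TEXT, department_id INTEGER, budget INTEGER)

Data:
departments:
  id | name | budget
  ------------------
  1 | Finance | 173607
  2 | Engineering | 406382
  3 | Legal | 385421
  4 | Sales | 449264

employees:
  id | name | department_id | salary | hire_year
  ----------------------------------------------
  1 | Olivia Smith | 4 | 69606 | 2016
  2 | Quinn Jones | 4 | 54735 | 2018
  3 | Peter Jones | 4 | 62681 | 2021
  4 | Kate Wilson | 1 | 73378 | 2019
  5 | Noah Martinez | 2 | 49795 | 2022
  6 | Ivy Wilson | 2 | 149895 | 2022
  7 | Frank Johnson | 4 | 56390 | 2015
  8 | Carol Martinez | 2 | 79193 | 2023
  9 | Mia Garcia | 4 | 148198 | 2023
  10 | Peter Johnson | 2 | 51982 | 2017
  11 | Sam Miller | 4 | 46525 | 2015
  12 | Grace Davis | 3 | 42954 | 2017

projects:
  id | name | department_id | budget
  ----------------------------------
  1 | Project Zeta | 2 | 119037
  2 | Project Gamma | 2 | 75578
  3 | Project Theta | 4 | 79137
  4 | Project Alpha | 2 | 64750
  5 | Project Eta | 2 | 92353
SELECT name, budget FROM projects WHERE budget BETWEEN 40070 AND 142563

Execution result:
name | budget
Project Zeta | 119037
Project Gamma | 75578
Project Theta | 79137
Project Alpha | 64750
Project Eta | 92353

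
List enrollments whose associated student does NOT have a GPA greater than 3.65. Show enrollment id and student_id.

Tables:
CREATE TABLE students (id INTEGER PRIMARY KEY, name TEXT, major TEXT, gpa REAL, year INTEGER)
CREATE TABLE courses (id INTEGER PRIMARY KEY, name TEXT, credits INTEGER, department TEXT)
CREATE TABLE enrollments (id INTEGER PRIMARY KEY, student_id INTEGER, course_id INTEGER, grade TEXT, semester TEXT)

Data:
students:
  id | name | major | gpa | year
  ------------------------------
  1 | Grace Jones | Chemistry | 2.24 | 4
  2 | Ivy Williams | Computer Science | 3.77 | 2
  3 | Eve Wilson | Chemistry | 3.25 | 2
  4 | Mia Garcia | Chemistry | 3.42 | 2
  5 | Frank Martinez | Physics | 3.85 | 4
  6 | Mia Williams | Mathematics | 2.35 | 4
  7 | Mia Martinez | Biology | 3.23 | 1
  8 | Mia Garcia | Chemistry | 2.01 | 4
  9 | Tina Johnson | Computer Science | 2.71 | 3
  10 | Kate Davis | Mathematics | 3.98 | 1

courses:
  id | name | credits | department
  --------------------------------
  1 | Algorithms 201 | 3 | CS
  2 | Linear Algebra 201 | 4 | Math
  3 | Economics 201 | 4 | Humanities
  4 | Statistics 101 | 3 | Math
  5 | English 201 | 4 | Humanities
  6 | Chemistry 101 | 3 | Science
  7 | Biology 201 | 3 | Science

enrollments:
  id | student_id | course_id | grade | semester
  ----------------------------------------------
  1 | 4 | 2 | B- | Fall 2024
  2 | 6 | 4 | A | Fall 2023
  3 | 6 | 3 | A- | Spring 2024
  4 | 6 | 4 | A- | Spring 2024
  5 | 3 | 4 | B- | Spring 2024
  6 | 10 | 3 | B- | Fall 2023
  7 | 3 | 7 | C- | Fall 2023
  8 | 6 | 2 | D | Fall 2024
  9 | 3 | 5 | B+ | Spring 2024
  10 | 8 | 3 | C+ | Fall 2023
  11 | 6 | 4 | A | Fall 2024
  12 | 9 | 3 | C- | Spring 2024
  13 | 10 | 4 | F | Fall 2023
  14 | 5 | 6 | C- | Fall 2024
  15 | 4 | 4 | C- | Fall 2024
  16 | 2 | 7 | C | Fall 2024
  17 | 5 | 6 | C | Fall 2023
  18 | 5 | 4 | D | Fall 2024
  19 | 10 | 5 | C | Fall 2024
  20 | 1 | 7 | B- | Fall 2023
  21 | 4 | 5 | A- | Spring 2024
SELECT id, student_id FROM enrollments WHERE student_id NOT IN (SELECT id FROM students WHERE gpa > 3.65)

Execution result:
id | student_id
1 | 4
2 | 6
3 | 6
4 | 6
5 | 3
7 | 3
8 | 6
9 | 3
10 | 8
11 | 6
12 | 9
15 | 4
20 | 1
21 | 4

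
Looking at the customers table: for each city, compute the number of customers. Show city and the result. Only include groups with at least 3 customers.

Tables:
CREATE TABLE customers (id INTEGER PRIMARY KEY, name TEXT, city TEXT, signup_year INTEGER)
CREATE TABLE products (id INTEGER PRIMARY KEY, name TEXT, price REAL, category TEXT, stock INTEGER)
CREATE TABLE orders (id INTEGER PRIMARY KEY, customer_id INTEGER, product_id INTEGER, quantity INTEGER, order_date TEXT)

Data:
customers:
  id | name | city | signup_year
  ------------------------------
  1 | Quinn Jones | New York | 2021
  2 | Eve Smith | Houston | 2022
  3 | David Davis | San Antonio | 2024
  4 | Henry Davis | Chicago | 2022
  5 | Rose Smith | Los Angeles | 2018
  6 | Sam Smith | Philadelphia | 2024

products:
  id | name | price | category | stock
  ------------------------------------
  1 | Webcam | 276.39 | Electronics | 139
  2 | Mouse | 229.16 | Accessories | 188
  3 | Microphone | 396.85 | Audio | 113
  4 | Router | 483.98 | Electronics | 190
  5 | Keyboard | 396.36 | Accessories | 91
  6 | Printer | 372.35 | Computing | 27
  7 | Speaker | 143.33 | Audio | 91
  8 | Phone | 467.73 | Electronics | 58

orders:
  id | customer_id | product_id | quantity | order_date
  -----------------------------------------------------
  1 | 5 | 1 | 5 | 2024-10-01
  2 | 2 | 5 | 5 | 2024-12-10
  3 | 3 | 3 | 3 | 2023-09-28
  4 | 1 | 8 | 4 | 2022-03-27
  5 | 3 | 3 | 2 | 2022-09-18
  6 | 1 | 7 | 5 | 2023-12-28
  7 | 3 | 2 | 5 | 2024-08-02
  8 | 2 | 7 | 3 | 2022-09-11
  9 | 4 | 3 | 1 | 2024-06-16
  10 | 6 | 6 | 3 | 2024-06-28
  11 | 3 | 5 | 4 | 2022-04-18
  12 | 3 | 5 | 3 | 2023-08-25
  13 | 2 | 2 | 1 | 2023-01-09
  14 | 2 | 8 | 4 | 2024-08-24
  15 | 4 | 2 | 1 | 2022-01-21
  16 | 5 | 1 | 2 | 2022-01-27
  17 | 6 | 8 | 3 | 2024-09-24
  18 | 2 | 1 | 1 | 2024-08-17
SELECT city, COUNT(*) AS n FROM customers GROUP BY city HAVING COUNT(*) >= 3

Execution result:
(no rows)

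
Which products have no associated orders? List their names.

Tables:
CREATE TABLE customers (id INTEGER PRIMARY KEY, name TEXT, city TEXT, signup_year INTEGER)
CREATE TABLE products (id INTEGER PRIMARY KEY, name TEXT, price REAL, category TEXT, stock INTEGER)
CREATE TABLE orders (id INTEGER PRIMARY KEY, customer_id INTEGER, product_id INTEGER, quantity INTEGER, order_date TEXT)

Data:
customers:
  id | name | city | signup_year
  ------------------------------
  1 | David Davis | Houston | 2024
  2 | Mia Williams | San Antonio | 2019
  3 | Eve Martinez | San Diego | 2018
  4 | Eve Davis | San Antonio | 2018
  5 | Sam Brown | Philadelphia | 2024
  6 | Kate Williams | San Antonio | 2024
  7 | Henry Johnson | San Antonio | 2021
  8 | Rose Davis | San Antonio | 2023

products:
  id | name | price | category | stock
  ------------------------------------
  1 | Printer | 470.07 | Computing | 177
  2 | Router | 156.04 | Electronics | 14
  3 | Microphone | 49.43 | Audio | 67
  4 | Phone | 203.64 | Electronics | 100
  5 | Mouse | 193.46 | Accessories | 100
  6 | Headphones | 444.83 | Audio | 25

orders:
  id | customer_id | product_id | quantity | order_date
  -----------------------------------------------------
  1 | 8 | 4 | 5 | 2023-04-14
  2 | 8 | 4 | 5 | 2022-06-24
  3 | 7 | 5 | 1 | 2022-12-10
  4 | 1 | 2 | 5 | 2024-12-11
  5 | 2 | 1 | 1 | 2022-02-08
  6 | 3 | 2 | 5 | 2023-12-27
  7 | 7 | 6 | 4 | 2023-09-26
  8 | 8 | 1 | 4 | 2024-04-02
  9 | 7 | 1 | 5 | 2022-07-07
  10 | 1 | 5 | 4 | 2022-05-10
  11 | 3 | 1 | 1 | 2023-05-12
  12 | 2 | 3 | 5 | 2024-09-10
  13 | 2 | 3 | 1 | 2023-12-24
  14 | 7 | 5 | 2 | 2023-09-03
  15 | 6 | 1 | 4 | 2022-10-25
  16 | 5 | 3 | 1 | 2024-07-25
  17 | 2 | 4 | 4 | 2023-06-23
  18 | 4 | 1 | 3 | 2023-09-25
SELECT p.name FROM products p LEFT JOIN orders c ON c.product_id = p.id WHERE c.id IS NULL

Execution result:
(no rows)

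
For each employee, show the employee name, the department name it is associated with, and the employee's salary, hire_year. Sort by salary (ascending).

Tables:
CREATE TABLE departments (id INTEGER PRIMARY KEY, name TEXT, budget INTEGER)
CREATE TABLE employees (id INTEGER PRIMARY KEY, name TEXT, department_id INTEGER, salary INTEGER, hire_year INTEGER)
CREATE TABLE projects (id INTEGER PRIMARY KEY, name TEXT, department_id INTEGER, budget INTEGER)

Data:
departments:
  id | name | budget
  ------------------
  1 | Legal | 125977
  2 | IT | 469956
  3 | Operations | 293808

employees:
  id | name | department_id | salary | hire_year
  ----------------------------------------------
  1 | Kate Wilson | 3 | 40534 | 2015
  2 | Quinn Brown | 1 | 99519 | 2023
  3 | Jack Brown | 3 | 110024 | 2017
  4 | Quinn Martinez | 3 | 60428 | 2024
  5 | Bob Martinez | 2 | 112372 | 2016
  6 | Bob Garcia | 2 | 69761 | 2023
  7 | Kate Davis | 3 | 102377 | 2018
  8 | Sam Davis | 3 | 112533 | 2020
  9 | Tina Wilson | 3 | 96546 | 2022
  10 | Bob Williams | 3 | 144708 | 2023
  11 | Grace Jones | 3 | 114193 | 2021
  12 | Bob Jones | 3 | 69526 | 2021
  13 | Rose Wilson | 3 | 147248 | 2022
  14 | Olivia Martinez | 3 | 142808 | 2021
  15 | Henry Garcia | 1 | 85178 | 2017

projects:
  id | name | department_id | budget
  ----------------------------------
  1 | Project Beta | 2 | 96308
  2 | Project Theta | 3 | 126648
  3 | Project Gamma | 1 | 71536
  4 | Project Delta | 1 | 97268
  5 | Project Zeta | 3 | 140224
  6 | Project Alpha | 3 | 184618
SELECT c.name, p.name AS department, c.salary, c.hire_year FROM employees c JOIN departments p ON c.department_id = p.id ORDER BY c.salary ASC

Execution result:
name | department | salary | hire_year
Kate Wilson | Operations | 40534 | 2015
Quinn Martinez | Operations | 60428 | 2024
Bob Jones | Operations | 69526 | 2021
Bob Garcia | IT | 69761 | 2023
Henry Garcia | Legal | 85178 | 2017
Tina Wilson | Operations | 96546 | 2022
Quinn Brown | Legal | 99519 | 2023
Kate Davis | Operations | 102377 | 2018
Jack Brown | Operations | 110024 | 2017
Bob Martinez | IT | 112372 | 2016
Sam Davis | Operations | 112533 | 2020
Grace Jones | Operations | 114193 | 2021
Olivia Martinez | Operations | 142808 | 2021
Bob Williams | Operations | 144708 | 2023
Rose Wilson | Operations | 147248 | 2022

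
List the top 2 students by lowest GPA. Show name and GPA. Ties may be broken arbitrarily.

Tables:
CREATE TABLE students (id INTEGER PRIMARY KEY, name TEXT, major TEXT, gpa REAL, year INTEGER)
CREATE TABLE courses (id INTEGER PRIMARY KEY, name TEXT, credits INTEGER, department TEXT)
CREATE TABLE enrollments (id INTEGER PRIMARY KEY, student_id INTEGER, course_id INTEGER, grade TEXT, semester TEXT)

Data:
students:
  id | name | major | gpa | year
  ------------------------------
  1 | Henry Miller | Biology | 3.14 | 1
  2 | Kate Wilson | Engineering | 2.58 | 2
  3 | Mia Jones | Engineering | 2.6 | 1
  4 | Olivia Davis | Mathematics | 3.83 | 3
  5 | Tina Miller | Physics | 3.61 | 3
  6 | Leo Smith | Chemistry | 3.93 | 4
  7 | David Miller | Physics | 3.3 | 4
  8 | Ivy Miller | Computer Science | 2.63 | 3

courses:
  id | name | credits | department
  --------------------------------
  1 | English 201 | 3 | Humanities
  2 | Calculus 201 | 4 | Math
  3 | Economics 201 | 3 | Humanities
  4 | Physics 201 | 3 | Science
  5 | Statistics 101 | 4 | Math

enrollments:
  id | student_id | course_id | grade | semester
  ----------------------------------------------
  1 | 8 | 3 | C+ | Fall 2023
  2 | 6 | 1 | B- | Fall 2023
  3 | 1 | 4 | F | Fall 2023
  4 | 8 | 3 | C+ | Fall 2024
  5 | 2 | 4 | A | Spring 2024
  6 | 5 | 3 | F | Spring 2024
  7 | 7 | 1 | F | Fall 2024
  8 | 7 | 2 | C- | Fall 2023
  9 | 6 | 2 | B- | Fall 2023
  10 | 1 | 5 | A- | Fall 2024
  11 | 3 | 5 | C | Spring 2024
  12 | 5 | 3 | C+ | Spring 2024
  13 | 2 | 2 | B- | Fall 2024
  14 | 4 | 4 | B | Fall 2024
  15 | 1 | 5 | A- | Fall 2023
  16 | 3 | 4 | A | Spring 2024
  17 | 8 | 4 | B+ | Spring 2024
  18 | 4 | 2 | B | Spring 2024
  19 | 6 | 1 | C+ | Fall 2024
SELECT name, gpa FROM students ORDER BY gpa ASC LIMIT 2

Execution result:
name | gpa
Kate Wilson | 2.58
Mia Jones | 2.60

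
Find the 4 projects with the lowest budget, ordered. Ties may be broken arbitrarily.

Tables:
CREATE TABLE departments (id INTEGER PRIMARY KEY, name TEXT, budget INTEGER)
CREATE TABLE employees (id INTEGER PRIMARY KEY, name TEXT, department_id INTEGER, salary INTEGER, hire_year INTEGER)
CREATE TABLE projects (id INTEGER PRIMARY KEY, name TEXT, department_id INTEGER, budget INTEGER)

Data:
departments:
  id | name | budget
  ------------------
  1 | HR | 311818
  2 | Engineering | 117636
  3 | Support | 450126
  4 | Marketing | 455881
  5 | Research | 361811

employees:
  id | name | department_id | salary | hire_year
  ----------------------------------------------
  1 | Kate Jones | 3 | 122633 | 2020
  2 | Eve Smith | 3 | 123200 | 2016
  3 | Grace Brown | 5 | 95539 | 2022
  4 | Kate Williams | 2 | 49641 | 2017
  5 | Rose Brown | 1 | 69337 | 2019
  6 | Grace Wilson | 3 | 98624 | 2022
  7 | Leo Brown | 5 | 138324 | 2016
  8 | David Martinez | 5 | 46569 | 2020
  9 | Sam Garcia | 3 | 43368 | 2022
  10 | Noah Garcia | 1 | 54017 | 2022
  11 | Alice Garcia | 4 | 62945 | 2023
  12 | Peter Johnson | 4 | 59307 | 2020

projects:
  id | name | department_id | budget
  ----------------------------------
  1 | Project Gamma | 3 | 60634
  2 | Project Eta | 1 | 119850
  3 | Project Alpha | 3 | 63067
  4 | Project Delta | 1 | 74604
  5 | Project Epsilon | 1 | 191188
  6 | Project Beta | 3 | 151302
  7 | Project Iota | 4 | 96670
SELECT name, budget FROM projects ORDER BY budget ASC LIMIT 4

Execution result:
name | budget
Project Gamma | 60634
Project Alpha | 63067
Project Delta | 74604
Project Iota | 96670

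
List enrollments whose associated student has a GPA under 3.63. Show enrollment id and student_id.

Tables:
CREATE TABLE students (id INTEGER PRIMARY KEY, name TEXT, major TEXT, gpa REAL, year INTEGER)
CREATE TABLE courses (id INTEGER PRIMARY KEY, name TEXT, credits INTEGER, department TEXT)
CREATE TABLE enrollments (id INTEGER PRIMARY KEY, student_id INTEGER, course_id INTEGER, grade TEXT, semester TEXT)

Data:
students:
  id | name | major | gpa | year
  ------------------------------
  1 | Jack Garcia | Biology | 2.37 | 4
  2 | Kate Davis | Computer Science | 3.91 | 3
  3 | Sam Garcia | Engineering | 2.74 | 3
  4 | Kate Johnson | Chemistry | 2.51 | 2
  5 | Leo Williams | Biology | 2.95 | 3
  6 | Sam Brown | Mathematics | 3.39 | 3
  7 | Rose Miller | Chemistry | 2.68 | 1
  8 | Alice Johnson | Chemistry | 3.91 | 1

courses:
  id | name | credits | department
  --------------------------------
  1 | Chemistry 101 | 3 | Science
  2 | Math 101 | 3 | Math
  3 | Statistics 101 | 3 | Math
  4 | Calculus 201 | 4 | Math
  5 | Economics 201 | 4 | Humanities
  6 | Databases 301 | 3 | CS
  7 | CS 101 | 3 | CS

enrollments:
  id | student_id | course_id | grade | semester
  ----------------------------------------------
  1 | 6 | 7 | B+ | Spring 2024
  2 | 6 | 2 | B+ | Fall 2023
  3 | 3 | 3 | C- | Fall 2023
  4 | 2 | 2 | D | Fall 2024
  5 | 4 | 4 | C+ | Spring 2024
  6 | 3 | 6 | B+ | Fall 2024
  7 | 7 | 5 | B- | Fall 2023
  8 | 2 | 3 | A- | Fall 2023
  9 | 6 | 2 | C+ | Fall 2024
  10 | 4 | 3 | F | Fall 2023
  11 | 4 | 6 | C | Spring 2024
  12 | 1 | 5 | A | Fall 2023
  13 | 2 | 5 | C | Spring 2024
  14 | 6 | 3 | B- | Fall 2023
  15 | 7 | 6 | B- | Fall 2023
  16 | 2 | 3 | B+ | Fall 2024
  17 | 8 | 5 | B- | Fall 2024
SELECT id, student_id FROM enrollments WHERE student_id IN (SELECT id FROM students WHERE gpa < 3.63)

Execution result:
id | student_id
1 | 6
2 | 6
3 | 3
5 | 4
6 | 3
7 | 7
9 | 6
10 | 4
11 | 4
12 | 1
14 | 6
15 | 7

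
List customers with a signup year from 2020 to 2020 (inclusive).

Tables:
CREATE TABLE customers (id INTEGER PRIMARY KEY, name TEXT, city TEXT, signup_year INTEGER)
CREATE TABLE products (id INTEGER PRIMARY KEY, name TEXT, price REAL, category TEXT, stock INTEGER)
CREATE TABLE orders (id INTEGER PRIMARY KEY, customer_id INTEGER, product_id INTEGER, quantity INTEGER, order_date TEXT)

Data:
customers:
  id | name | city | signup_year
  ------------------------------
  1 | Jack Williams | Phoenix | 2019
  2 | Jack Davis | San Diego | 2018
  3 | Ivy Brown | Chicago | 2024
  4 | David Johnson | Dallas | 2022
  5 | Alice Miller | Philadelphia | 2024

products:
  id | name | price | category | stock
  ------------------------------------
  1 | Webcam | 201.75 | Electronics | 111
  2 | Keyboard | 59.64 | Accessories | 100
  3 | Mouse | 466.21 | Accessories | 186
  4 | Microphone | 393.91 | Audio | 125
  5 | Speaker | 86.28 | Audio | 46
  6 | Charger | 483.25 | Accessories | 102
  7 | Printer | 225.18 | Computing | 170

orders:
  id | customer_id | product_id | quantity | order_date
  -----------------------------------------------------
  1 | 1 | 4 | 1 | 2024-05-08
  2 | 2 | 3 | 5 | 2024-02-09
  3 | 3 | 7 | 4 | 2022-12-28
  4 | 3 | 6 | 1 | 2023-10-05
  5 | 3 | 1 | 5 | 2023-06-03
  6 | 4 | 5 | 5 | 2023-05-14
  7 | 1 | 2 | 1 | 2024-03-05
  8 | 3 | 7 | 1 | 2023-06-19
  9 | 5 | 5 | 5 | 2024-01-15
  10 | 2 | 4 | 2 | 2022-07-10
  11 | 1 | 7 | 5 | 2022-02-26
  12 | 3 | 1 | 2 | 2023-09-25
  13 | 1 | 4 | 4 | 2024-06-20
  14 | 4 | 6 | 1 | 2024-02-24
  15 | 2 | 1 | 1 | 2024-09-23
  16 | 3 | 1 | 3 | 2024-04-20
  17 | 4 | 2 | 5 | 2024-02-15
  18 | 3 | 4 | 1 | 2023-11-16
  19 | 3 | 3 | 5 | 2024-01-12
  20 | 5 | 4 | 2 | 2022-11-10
SELECT name, signup_year FROM customers WHERE signup_year BETWEEN 2020 AND 2020

Execution result:
(no rows)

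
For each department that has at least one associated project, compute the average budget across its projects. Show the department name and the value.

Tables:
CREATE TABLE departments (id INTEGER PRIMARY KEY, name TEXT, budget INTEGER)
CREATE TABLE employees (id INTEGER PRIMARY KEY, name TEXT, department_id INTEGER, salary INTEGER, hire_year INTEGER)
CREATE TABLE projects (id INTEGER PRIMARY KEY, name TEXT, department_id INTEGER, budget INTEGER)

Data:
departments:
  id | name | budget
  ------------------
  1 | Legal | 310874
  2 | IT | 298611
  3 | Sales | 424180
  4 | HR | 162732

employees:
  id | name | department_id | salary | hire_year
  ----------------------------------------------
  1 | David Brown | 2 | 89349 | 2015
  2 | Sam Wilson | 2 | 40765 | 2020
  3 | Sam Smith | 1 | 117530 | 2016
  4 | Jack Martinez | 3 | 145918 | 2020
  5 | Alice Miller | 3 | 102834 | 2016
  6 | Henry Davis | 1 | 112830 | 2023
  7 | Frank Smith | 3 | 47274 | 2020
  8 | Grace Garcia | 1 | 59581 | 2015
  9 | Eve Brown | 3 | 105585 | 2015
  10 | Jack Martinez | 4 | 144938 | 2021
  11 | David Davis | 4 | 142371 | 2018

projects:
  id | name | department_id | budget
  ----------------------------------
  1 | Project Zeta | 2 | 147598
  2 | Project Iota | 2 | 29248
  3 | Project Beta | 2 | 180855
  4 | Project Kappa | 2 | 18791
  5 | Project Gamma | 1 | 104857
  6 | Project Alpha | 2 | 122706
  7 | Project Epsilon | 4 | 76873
SELECT p.name, AVG(c.budget) AS avg_budget FROM projects c JOIN departments p ON c.department_id = p.id GROUP BY p.id, p.name

Execution result:
name | avg_budget
Legal | 104857.00
IT | 99839.60
HR | 76873.00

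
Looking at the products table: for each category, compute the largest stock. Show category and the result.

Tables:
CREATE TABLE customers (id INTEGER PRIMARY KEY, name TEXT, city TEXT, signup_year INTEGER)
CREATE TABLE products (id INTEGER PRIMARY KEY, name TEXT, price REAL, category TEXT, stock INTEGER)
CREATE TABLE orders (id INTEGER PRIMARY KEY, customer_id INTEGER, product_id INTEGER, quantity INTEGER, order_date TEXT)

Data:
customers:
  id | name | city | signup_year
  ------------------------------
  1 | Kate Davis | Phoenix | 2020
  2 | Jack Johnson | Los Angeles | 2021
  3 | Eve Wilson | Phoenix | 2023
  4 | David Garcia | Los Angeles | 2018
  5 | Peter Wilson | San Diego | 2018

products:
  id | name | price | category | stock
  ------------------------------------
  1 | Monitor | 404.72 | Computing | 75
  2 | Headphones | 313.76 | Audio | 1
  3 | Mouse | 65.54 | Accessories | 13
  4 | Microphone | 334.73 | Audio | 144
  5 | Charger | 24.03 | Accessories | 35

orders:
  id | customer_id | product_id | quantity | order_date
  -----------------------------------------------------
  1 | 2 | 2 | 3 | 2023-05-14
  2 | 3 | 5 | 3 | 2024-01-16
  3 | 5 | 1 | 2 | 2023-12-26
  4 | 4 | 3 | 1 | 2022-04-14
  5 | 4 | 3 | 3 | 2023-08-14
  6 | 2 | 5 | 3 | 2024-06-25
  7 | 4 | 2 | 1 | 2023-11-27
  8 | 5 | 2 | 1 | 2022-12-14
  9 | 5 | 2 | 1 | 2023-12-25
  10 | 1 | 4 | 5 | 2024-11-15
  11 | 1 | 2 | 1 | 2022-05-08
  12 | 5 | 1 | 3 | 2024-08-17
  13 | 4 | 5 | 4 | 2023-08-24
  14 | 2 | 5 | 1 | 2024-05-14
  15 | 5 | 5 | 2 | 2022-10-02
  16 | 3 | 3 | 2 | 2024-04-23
SELECT category, MAX(stock) AS max_stock FROM products GROUP BY category

Execution result:
category | max_stock
Accessories | 35
Audio | 144
Computing | 75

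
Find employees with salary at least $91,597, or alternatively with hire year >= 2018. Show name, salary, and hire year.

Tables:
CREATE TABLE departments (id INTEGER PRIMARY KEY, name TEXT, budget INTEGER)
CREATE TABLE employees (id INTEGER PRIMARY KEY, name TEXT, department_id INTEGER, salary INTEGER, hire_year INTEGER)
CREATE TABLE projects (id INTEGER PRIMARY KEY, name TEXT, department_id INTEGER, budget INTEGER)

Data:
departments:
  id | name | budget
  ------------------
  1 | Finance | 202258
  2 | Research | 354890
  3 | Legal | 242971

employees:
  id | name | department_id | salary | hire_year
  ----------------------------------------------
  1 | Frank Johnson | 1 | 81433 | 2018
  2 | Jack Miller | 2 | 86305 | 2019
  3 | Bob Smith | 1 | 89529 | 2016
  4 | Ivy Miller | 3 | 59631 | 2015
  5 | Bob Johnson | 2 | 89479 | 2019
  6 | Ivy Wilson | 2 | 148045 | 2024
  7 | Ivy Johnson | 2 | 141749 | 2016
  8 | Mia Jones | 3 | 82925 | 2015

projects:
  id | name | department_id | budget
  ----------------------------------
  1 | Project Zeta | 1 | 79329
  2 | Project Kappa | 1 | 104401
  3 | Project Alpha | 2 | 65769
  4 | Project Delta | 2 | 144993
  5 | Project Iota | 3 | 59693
SELECT name, salary, hire_year FROM employees WHERE salary >= 91597 OR hire_year >= 2018

Execution result:
name | salary | hire_year
Frank Johnson | 81433 | 2018
Jack Miller | 86305 | 2019
Bob Johnson | 89479 | 2019
Ivy Wilson | 148045 | 2024
Ivy Johnson | 141749 | 2016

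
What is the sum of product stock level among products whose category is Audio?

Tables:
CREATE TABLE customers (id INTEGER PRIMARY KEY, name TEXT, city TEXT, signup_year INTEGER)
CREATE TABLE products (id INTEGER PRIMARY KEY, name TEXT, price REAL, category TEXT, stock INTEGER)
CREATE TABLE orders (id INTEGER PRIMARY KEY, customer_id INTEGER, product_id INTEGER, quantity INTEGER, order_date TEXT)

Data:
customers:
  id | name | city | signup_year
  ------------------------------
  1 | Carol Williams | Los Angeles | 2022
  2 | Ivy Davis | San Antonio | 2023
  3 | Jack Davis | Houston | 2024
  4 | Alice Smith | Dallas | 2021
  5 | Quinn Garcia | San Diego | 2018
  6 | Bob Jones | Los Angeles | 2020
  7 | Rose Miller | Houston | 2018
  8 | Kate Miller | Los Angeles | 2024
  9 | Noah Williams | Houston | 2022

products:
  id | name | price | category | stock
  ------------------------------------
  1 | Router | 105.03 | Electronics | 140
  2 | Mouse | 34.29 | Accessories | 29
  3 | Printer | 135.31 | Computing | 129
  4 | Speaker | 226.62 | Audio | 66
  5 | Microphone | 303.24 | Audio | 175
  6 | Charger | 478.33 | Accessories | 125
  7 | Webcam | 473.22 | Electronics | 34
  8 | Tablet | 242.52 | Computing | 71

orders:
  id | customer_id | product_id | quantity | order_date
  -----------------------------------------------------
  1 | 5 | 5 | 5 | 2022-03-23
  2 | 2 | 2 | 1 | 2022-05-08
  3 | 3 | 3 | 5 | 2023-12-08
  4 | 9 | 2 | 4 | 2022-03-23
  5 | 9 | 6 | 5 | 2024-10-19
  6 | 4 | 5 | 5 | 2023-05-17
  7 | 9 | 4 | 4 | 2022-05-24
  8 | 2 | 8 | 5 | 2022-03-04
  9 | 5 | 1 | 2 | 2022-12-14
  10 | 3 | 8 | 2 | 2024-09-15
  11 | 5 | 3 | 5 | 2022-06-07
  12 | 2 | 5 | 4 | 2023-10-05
SELECT SUM(stock) FROM products WHERE category = 'Audio'

Execution result:
241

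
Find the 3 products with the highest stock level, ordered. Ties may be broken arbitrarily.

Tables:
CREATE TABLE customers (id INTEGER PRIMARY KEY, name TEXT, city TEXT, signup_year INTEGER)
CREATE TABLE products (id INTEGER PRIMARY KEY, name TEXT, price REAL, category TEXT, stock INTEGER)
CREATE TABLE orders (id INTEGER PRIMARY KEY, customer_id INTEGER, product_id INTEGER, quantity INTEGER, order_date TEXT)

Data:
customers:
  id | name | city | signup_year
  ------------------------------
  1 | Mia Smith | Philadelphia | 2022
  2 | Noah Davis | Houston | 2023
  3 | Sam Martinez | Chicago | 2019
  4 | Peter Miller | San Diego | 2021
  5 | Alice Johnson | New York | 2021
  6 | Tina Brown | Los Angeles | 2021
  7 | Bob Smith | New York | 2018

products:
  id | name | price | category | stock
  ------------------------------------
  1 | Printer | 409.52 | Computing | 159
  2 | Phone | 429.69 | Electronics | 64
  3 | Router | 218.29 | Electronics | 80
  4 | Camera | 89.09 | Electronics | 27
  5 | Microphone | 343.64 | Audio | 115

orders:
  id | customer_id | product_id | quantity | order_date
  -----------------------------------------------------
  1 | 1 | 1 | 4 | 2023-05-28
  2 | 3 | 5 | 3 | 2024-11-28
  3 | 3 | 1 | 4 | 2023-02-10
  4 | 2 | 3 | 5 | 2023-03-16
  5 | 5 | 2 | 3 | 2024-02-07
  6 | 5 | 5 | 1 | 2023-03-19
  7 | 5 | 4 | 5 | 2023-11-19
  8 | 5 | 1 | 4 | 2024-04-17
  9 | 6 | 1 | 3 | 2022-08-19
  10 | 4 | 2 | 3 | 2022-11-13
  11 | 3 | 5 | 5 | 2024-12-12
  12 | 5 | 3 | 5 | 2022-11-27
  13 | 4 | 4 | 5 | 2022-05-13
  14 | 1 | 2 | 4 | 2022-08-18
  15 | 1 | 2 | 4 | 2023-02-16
SELECT name, stock FROM products ORDER BY stock DESC LIMIT 3

Execution result:
name | stock
Printer | 159
Microphone | 115
Router | 80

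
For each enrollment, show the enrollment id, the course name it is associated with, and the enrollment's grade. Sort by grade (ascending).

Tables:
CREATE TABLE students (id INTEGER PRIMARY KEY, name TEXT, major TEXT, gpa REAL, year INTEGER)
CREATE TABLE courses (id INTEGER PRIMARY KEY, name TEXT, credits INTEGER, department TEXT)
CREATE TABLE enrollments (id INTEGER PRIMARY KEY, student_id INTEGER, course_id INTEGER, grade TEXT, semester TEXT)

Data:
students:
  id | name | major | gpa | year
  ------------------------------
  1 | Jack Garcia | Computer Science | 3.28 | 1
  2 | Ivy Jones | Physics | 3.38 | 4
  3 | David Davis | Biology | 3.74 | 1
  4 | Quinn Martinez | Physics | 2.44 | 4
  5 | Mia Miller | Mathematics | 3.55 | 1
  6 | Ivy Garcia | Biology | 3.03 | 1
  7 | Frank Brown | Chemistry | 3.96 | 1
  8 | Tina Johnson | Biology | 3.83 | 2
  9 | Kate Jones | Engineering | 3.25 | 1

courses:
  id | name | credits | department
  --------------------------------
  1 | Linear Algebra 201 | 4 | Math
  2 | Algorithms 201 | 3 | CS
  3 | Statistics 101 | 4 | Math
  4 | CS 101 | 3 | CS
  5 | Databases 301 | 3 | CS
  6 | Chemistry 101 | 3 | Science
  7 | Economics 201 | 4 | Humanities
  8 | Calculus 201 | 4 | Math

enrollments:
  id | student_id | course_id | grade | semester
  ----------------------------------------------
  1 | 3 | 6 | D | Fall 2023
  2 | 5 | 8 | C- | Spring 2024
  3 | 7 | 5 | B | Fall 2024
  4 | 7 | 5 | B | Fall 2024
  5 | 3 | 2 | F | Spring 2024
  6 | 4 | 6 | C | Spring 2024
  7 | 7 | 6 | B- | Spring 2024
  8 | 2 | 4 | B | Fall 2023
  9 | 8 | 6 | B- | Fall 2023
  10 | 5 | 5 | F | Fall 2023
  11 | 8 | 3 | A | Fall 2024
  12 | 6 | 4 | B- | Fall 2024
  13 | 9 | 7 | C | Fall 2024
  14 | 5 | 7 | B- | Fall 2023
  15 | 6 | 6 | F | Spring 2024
SELECT c.id, p.name AS course, c.grade FROM enrollments c JOIN courses p ON c.course_id = p.id ORDER BY c.grade ASC

Execution result:
id | course | grade
11 | Statistics 101 | A
3 | Databases 301 | B
4 | Databases 301 | B
8 | CS 101 | B
7 | Chemistry 101 | B-
9 | Chemistry 101 | B-
12 | CS 101 | B-
14 | Economics 201 | B-
6 | Chemistry 101 | C
13 | Economics 201 | C
2 | Calculus 201 | C-
1 | Chemistry 101 | D
5 | Algorithms 201 | F
10 | Databases 301 | F
15 | Chemistry 101 | F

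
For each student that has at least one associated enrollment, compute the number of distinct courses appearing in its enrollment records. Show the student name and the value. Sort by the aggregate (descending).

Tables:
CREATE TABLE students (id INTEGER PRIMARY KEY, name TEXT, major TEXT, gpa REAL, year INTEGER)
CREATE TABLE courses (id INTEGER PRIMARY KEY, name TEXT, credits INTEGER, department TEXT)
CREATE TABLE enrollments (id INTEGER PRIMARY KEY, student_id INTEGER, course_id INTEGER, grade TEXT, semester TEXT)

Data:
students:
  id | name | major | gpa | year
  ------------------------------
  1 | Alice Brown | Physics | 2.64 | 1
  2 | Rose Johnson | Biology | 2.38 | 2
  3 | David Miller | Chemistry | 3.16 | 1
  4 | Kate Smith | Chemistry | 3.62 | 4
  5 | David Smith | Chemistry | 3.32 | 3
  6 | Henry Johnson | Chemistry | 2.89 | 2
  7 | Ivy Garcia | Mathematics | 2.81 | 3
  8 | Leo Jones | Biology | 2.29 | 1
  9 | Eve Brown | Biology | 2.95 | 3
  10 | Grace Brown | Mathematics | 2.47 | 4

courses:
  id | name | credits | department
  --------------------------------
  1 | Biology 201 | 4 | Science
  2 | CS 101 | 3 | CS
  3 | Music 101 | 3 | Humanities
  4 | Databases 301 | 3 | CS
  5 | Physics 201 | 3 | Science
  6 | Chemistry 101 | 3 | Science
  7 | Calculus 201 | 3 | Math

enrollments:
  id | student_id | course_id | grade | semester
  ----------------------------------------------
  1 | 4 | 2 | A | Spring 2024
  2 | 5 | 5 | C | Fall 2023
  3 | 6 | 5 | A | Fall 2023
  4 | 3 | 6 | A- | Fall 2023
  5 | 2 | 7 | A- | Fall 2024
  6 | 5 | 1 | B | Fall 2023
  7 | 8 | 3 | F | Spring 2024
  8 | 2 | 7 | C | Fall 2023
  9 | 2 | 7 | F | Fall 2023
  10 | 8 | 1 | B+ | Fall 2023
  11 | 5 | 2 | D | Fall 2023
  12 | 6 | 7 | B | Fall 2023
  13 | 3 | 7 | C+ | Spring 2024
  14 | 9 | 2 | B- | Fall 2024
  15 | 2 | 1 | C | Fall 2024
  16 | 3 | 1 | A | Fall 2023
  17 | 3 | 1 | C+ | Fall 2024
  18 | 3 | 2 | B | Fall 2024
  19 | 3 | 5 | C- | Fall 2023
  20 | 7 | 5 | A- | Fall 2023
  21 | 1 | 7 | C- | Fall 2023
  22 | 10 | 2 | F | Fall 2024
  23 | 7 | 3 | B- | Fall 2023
SELECT p.name, COUNT(DISTINCT c.course_id) AS distinct_course_count FROM enrollments c JOIN students p ON c.student_id = p.id GROUP BY p.id, p.name ORDER BY distinct_course_count DESC

Execution result:
name | distinct_course_count
David Miller | 5
David Smith | 3
Rose Johnson | 2
Henry Johnson | 2
Ivy Garcia | 2
Leo Jones | 2
Alice Brown | 1
Kate Smith | 1
Eve Brown | 1
Grace Brown | 1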